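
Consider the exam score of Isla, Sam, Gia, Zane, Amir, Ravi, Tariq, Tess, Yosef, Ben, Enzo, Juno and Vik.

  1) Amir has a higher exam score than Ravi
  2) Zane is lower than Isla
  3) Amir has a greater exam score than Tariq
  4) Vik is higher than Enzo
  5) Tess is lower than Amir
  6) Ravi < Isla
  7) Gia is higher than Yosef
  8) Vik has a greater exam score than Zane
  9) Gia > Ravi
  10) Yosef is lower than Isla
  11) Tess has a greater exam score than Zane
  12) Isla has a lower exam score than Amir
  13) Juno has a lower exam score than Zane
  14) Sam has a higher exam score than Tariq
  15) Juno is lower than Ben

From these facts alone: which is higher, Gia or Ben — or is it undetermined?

undetermined

Following every chain through Gia: below Gia we get Ravi, Yosef.
Ben is not reached, and no chain runs the other way from Ben to Gia.
So the given relations leave the order of Gia and Ben undetermined.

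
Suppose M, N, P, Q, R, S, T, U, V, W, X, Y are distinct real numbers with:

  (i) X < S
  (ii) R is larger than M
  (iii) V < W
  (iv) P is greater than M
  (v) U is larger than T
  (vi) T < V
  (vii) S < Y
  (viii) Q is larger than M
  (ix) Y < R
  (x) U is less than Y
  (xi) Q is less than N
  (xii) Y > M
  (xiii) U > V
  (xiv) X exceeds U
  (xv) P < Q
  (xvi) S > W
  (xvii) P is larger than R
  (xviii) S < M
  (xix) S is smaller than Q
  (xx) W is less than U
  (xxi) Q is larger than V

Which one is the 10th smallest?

P

The consecutive relations fix a unique order: T < V < W < U < X < S < M < Y < R < P < Q < N.
Counting 10 from the smallest end gives P.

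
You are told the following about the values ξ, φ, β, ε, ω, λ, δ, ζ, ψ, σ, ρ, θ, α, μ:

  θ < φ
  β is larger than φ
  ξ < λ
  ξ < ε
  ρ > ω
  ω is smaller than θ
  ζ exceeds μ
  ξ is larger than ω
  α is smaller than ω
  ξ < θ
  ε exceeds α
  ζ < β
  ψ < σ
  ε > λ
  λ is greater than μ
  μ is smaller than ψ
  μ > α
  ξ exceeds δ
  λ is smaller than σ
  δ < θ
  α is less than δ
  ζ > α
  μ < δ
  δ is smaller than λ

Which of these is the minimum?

α

ω is not least since α < ω; μ is not least since α < μ; ρ is not least since ω < ρ; δ is not least since μ < δ; ξ is not least since δ < ξ; θ is not least since δ < θ; ζ is not least since α < ζ; ψ is not least since μ < ψ; φ is not least since θ < φ; λ is not least since ξ < λ; ε is not least since α < ε; β is not least since ζ < β; σ is not least since λ < σ.
Only α has nothing below it, so α is the minimum.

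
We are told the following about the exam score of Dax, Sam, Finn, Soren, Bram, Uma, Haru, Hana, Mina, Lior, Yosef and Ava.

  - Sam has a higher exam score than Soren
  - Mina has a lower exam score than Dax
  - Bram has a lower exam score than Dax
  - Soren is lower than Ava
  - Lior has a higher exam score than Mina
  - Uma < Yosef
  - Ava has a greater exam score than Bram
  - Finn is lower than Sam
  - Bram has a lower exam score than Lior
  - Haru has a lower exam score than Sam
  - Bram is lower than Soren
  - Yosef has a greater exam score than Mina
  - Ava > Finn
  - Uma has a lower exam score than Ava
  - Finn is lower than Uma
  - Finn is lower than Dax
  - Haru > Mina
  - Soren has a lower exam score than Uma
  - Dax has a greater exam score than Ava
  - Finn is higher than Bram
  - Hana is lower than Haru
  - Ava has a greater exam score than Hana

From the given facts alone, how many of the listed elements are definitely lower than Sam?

The elements the relations force below Sam are Mina, Bram, Soren, Hana, Finn, Haru — no chain reaches any other.
That is 6.

6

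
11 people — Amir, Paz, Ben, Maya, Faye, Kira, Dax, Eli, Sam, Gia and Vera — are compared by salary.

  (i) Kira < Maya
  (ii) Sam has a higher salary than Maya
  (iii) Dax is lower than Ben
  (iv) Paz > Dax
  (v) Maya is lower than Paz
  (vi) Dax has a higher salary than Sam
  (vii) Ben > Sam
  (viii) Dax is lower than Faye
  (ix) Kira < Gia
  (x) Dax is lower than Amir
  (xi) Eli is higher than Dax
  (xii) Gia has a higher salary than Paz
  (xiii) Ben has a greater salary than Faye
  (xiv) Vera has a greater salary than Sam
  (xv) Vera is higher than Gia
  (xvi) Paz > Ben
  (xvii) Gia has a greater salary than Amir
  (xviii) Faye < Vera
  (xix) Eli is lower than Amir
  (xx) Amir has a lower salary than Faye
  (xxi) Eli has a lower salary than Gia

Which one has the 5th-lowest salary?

Eli

Piecing the relations together gives one ordering: Kira < Maya < Sam < Dax < Eli < Amir < Faye < Ben < Paz < Gia < Vera.
The 5th smallest is Eli.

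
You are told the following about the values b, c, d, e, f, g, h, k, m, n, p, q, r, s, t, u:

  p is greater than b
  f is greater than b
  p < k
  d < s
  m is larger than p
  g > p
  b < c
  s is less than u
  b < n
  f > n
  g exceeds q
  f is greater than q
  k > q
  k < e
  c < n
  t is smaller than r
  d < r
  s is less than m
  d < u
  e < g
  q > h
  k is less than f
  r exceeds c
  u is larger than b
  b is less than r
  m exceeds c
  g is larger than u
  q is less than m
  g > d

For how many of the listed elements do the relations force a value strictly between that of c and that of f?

1

The relations place c below f. An element lies strictly between them when it is forced above c and also forced below f.
Above c: {n, r, m}. Below f: {b, h, p, q, n, k}.
Intersection: {n} — 1.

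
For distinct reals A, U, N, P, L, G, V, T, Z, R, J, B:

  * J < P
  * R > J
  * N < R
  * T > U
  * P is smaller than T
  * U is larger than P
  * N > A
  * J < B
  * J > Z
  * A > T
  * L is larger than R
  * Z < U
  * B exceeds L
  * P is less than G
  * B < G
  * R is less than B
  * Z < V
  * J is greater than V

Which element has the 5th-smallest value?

U

The consecutive relations fix a unique order: Z < V < J < P < U < T < A < N < R < L < B < G.
The 5th smallest is U.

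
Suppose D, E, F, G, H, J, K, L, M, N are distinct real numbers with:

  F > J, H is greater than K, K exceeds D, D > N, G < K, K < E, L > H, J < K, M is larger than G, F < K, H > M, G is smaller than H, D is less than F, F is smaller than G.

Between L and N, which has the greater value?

N < D and D < F give N < F.
Then F < G extends the chain to G.
With G < K: N < D < F < G < K.
With K < H: N < D < F < G < K < H.
Then H < L extends the chain to L.
So N < L; L is the larger of the two.

L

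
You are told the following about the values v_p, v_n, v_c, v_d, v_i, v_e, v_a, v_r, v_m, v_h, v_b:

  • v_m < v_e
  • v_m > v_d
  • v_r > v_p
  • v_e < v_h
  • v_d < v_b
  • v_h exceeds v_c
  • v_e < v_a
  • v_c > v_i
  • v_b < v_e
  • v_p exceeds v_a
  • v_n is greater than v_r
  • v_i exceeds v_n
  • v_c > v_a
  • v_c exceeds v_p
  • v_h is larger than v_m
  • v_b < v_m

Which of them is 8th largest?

The consecutive relations fix a unique order: v_d < v_b < v_m < v_e < v_a < v_p < v_r < v_n < v_i < v_c < v_h.
Counting 8 from the largest end gives v_e.

v_e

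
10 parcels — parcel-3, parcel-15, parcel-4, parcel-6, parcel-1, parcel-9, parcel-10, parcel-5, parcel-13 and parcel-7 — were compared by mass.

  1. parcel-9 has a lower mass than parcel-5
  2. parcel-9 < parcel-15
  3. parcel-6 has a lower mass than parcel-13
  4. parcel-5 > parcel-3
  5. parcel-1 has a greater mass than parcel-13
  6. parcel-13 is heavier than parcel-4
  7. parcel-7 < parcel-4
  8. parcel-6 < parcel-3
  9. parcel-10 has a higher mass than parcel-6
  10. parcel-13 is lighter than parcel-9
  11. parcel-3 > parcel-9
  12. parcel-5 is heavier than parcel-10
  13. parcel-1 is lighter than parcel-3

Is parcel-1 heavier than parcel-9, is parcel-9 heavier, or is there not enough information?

Following every chain through parcel-9: above parcel-9 we get parcel-3, parcel-5, parcel-15; below parcel-9 we get parcel-7, parcel-6, parcel-4, parcel-13.
parcel-1 is not reached, and no chain runs the other way from parcel-1 to parcel-9.
So the given relations leave the order of parcel-9 and parcel-1 undetermined.

undetermined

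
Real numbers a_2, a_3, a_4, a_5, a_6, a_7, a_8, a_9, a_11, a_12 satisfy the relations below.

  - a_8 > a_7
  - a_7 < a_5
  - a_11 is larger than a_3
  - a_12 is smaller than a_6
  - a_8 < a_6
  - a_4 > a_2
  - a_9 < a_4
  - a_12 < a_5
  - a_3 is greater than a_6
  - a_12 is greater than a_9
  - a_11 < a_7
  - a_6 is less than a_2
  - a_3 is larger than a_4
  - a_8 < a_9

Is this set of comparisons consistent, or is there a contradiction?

We have a_7 < a_8 stated directly, yet also a_8 < a_9 < a_12 < a_6 < a_2 < a_4 < a_3 < a_11 < a_7 by chaining the others — so a_8 < a_7. Contradiction.

inconsistent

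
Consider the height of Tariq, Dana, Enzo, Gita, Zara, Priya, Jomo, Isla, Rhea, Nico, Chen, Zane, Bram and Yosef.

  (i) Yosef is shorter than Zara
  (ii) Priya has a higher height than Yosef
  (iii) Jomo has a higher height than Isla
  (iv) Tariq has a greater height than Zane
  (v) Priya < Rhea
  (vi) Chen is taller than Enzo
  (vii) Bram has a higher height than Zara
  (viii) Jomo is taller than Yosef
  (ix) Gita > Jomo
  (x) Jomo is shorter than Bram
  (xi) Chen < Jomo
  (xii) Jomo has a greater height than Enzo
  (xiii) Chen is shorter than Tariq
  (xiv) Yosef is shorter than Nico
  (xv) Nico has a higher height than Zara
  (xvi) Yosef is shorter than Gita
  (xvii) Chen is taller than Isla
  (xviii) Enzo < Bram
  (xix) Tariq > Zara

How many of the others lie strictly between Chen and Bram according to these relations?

Chaining upward from Chen reaches: Jomo, Tariq, Gita.
Chaining downward from Bram reaches: Yosef, Isla, Zara, Enzo, Jomo.
Strictly between Chen and Bram are those in both lists: Jomo — 1 element.

1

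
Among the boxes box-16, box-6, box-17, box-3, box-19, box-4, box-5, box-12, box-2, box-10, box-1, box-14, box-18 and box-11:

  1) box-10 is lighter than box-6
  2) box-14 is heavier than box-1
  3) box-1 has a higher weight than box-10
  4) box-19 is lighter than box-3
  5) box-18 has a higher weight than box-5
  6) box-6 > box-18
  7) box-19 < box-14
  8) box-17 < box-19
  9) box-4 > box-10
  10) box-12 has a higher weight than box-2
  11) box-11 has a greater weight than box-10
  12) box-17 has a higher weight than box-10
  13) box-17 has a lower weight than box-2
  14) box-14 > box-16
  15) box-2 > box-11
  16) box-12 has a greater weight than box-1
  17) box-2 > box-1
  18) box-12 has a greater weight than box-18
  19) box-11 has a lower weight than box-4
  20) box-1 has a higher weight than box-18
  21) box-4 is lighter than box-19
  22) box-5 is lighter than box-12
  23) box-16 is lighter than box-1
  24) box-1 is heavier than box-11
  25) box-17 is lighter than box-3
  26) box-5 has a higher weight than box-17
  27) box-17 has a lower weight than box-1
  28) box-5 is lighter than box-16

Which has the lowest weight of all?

box-17 is not least since box-10 < box-17; box-11 is not least since box-10 < box-11; box-4 is not least since box-10 < box-4; box-5 is not least since box-17 < box-5; box-18 is not least since box-5 < box-18; box-19 is not least since box-17 < box-19; box-16 is not least since box-5 < box-16; box-1 is not least since box-10 < box-1; box-6 is not least since box-18 < box-6; box-3 is not least since box-19 < box-3; box-2 is not least since box-11 < box-2; box-12 is not least since box-5 < box-12; box-14 is not least since box-16 < box-14.
Only box-10 has nothing below it, so box-10 is the lowest weight.

box-10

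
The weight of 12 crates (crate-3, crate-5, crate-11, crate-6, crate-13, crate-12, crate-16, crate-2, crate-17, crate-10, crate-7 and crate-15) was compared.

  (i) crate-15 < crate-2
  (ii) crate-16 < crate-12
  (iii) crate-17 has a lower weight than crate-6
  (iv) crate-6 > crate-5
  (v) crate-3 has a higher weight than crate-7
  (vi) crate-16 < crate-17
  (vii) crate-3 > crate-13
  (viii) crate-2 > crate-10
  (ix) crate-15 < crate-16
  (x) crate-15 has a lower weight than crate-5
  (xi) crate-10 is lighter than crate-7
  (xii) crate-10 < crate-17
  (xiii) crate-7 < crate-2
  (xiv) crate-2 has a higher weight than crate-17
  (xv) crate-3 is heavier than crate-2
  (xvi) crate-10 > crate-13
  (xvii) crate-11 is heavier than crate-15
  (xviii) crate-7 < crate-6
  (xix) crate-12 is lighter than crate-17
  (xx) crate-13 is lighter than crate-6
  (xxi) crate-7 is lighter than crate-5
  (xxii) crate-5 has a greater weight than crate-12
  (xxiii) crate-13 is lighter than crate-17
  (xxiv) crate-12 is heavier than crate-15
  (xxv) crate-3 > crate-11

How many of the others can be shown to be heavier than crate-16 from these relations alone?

6

Directly above crate-16: crate-12, crate-17.
One step further: crate-2, crate-5, crate-6 (5 so far).
One step further: crate-3 (6 so far).
No other element is forced above crate-16 by the given relations, so the count is 6.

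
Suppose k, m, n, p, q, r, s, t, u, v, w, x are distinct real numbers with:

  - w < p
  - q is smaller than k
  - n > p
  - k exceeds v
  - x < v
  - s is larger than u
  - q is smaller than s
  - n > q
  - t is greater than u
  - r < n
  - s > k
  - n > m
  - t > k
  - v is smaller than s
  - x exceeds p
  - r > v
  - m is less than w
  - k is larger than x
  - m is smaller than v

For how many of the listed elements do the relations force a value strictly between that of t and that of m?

Chaining upward from m reaches: w, p, x, v, r, k, s, n.
Chaining downward from t reaches: u, w, p, q, x, v, k.
Strictly between m and t are those in both lists: w, p, x, v, k — 5 elements.

5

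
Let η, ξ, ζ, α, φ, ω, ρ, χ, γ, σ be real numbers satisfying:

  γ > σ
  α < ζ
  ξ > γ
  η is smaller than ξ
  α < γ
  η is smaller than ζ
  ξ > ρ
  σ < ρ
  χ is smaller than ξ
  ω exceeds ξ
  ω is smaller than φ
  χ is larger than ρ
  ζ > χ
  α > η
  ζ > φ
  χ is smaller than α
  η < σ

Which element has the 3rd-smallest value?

The consecutive relations fix a unique order: η < σ < ρ < χ < α < γ < ξ < ω < φ < ζ.
Counting 3 from the smallest end gives ρ.

ρ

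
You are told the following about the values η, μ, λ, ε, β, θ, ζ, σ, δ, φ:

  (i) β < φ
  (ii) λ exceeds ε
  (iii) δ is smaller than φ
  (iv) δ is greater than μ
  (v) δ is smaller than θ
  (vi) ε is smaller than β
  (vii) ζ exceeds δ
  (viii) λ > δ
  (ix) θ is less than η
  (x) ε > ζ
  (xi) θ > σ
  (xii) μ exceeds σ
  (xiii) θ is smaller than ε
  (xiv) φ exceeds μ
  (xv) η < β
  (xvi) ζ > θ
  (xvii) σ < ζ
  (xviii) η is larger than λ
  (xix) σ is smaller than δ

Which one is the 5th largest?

ε

Piecing the relations together gives one ordering: σ < μ < δ < θ < ζ < ε < λ < η < β < φ.
Counting 5 from the largest end gives ε.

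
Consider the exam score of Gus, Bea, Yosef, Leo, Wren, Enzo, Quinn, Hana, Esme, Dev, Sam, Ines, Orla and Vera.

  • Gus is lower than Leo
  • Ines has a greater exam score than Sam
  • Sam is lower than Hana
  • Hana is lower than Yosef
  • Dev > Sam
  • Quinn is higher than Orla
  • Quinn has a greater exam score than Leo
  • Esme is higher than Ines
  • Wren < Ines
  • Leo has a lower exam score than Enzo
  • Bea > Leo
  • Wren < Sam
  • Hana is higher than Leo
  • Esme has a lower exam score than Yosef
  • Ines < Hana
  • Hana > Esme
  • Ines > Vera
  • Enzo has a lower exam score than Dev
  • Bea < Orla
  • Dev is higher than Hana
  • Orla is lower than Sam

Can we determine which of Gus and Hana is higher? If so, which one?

Following the relations from Gus: Gus < Leo < Bea < Orla < Sam < Ines < Esme < Hana.
So Hana is higher.

Hana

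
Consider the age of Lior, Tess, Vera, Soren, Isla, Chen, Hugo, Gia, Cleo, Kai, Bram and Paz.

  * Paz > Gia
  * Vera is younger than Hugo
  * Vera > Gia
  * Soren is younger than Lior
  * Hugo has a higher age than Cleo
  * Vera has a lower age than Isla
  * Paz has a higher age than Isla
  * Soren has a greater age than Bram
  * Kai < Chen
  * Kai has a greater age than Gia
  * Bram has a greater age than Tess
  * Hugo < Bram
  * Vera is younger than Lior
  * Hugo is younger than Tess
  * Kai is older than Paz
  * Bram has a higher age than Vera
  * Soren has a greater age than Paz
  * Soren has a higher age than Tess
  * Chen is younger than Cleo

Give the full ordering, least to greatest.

Each adjacent pair is fixed by a given relation: Gia < Vera; Vera < Isla; Isla < Paz; Paz < Kai; Kai < Chen; Chen < Cleo; Cleo < Hugo; Hugo < Tess; Tess < Bram; Bram < Soren; Soren < Lior. Chaining them end to end gives the full order.

Gia < Vera < Isla < Paz < Kai < Chen < Cleo < Hugo < Tess < Bram < Soren < Lior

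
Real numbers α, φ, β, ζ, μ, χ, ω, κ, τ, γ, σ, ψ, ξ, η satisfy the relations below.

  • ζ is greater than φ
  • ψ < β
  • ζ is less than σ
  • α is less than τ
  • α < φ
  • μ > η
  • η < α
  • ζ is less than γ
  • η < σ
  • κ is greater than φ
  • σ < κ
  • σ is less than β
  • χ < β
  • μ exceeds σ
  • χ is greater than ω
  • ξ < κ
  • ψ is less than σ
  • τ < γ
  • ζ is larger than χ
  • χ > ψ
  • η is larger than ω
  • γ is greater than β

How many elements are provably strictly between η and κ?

The relations place η below κ. An element lies strictly between them when it is forced above η and also forced below κ.
Above η: {α, τ, φ, ζ, σ, μ, β, γ}. Below κ: {ψ, ω, χ, ξ, α, φ, ζ, σ}.
Intersection: {α, φ, ζ, σ} — 4.

4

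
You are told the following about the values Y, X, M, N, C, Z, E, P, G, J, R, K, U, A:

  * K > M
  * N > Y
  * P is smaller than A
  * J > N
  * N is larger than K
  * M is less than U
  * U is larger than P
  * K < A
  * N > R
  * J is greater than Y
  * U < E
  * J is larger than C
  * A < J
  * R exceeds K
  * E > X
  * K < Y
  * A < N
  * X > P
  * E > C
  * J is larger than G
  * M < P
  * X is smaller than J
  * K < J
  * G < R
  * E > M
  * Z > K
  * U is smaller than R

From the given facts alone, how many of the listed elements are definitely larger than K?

Directly above K: Y, Z, R, A, N, J.
No other element is forced above K by the given relations, so the count is 6.

6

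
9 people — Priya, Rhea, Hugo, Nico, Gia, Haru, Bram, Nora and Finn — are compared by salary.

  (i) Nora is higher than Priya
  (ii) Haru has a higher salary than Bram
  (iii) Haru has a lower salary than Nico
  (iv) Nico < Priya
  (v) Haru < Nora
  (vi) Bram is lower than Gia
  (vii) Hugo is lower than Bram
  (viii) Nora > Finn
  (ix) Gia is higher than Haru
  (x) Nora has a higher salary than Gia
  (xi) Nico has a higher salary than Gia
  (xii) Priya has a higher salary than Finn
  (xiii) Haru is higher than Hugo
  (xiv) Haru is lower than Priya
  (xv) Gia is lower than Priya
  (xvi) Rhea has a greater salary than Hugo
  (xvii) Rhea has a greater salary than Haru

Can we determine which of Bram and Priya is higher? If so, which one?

Bram < Haru and Haru < Gia give Bram < Gia.
Then Gia < Nico extends the chain to Nico.
With Nico < Priya: Bram < Haru < Gia < Nico < Priya.
So Priya is higher.

Priya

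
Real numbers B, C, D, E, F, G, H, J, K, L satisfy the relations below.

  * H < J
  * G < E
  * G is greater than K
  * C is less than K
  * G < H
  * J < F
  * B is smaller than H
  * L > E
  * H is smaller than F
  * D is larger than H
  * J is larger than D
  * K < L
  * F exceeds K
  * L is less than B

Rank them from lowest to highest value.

The consecutive links are each given: C < K; K < G; G < E; E < L; L < B; B < H; H < D; D < J; J < F.

C < K < G < E < L < B < H < D < J < F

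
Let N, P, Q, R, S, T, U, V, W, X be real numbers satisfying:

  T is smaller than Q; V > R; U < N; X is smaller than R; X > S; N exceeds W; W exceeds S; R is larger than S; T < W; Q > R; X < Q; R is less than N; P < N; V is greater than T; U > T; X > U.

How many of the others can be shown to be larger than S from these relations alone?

The elements the relations force above S are X, W, R, V, N, Q — no chain reaches any other.
That is 6.

6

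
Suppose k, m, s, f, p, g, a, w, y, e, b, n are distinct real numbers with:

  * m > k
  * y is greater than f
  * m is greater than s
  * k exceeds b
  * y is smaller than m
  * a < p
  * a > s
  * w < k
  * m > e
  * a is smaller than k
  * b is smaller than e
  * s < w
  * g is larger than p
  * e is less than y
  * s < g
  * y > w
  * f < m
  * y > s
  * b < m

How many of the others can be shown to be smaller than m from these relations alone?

The elements the relations force below m are f, s, a, b, e, w, y, k — no chain reaches any other.
That is 8.

8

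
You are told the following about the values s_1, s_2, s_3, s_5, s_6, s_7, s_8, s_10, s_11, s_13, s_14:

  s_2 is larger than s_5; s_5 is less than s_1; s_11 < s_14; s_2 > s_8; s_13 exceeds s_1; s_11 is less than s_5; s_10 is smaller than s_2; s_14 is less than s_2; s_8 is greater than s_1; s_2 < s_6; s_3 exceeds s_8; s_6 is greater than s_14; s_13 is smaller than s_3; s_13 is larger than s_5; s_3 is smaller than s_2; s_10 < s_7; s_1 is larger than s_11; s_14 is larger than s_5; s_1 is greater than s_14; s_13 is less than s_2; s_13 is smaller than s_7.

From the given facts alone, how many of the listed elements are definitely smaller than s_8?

The elements the relations force below s_8 are s_11, s_5, s_14, s_1 — no chain reaches any other.
That is 4.

4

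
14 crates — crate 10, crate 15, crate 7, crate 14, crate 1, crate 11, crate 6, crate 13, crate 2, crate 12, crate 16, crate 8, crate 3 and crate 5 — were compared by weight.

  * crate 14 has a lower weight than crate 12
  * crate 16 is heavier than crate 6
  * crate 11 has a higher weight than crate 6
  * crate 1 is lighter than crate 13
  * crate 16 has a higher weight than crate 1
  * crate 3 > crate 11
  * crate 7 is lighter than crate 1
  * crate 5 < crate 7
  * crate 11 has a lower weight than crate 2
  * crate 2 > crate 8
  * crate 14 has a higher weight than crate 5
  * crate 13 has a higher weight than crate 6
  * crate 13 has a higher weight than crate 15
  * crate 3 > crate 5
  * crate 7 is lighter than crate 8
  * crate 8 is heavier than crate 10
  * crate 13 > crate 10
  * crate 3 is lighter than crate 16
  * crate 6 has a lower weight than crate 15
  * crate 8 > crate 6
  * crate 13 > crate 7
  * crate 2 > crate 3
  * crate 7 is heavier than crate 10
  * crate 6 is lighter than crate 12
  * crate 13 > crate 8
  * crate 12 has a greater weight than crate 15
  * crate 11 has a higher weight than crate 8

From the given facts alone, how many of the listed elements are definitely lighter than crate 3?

Directly below crate 3: crate 5, crate 11.
One step further: crate 6, crate 8 (4 so far).
One step further: crate 10, crate 7 (6 so far).
No other element is forced below crate 3 by the given relations, so the count is 6.

6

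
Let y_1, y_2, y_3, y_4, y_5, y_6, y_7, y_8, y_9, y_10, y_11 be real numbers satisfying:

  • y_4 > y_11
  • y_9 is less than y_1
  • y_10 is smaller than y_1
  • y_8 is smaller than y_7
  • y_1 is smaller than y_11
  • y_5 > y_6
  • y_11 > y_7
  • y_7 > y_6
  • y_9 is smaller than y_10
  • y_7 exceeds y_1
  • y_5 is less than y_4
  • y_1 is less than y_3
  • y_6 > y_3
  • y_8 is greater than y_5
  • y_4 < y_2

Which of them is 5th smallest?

The consecutive relations fix a unique order: y_9 < y_10 < y_1 < y_3 < y_6 < y_5 < y_8 < y_7 < y_11 < y_4 < y_2.
Counting 5 from the smallest end gives y_6.

y_6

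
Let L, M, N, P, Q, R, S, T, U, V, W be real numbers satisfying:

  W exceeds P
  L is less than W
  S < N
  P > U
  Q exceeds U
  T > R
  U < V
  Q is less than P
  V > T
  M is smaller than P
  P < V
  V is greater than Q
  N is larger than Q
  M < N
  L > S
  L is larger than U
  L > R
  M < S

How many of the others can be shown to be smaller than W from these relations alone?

7

The elements the relations force below W are M, U, S, R, L, Q, P — no chain reaches any other.
That is 7.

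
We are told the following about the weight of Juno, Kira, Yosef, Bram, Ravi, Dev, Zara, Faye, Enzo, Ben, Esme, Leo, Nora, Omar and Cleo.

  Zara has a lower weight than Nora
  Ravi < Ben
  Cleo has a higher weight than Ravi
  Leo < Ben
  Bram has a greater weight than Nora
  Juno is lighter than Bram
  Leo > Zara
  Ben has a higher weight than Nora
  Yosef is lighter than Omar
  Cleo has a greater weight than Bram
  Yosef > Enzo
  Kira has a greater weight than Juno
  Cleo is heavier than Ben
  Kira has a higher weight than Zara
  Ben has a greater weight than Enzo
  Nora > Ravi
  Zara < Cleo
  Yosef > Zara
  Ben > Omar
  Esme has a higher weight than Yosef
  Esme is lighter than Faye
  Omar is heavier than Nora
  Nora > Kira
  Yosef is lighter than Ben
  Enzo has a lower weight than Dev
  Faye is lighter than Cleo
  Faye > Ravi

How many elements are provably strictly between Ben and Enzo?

2

The relations place Enzo below Ben. An element lies strictly between them when it is forced above Enzo and also forced below Ben.
Above Enzo: {Yosef, Esme, Omar, Dev, Faye, Cleo}. Below Ben: {Ravi, Zara, Juno, Yosef, Kira, Nora, Omar, Leo}.
Intersection: {Yosef, Omar} — 2.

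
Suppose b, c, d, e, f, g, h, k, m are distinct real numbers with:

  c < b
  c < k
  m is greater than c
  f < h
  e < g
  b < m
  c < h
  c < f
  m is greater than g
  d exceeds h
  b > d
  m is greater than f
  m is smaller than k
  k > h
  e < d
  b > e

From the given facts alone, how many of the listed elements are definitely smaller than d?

4

From d the given relations immediately reach h, e.
From those, c, f — 4 in total.
No other element is forced below d by the given relations, so the count is 4.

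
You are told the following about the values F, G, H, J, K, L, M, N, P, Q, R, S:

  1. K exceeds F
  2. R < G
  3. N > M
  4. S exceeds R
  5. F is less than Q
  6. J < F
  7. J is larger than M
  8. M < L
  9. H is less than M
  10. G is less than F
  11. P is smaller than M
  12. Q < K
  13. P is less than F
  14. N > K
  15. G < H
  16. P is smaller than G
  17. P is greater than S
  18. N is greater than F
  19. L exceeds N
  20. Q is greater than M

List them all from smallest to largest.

Nothing is placed below R, so it is least; from there R < S; S < P; P < G; G < H; H < M; M < J; J < F; F < Q; Q < K; K < N; N < L, each given directly.

R < S < P < G < H < M < J < F < Q < K < N < L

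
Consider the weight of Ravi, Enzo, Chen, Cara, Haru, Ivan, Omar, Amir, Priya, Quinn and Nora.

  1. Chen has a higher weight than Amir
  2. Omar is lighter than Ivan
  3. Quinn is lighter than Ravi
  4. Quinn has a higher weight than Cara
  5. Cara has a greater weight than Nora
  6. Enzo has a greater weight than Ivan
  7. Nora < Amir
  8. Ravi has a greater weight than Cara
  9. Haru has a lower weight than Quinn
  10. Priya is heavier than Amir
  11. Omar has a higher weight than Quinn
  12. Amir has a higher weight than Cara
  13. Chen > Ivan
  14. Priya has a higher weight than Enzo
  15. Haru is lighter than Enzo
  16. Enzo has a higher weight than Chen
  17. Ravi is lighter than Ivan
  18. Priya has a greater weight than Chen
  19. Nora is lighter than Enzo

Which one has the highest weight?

Nora is not greatest since Nora < Amir; Cara is not greatest since Cara < Ravi; Amir is not greatest since Amir < Chen; Haru is not greatest since Haru < Quinn; Quinn is not greatest since Quinn < Ravi; Omar is not greatest since Omar < Ivan; Ravi is not greatest since Ravi < Ivan; Ivan is not greatest since Ivan < Enzo; Chen is not greatest since Chen < Enzo; Enzo is not greatest since Enzo < Priya.
Only Priya has nothing above it, so Priya is the highest weight.

Priya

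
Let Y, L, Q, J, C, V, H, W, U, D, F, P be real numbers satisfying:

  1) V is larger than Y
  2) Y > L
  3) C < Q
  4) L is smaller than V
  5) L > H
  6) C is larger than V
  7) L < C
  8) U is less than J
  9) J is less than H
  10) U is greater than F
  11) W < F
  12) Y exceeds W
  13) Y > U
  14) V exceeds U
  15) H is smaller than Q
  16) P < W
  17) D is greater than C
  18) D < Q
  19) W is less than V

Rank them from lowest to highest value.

Nothing is placed below P, so it is least; from there P < W; W < F; F < U; U < J; J < H; H < L; L < Y; Y < V; V < C; C < D; D < Q, each given directly.

P < W < F < U < J < H < L < Y < V < C < D < Q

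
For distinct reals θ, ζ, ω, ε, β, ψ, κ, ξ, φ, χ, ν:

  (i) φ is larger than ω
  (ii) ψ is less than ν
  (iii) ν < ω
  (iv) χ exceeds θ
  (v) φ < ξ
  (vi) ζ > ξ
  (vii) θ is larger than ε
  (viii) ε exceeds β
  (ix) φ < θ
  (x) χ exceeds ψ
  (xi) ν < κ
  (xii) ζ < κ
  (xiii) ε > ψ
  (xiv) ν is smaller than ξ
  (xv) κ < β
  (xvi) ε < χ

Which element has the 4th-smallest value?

φ

Piecing the relations together gives one ordering: ψ < ν < ω < φ < ξ < ζ < κ < β < ε < θ < χ.
The 4th smallest is φ.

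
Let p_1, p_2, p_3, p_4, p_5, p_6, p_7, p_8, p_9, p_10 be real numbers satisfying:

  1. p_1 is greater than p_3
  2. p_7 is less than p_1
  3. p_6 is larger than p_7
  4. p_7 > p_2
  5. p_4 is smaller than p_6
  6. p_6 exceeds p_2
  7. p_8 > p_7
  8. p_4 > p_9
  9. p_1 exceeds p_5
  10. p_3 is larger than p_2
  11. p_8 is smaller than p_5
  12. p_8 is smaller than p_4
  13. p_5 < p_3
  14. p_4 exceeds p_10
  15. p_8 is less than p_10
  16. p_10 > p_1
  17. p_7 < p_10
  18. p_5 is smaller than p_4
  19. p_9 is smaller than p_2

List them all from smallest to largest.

p_9 < p_2 < p_7 < p_8 < p_5 < p_3 < p_1 < p_10 < p_4 < p_6

Each adjacent pair is fixed by a given relation: p_9 < p_2; p_2 < p_7; p_7 < p_8; p_8 < p_5; p_5 < p_3; p_3 < p_1; p_1 < p_10; p_10 < p_4; p_4 < p_6. Chaining them end to end gives the full order.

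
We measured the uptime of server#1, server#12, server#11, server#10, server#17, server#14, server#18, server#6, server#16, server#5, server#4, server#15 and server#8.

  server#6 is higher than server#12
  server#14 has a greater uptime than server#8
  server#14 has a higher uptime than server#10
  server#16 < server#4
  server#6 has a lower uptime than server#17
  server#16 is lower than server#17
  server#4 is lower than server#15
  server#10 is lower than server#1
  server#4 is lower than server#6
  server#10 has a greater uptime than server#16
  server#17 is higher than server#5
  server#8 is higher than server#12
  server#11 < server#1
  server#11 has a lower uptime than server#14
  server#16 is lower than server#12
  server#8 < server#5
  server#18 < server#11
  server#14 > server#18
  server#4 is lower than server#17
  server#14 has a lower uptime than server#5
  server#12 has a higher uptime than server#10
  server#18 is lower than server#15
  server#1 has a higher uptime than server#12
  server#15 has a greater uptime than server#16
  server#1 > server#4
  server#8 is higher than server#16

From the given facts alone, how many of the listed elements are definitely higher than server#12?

The elements the relations force above server#12 are server#8, server#6, server#1, server#14, server#5, server#17 — no chain reaches any other.
That is 6.

6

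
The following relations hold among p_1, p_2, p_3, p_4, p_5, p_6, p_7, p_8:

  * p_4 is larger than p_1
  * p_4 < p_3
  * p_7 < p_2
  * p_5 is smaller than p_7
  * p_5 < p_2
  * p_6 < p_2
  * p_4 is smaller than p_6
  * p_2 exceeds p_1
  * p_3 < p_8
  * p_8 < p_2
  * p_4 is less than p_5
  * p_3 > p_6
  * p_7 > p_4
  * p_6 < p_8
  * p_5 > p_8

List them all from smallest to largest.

The consecutive links are each given: p_1 < p_4; p_4 < p_6; p_6 < p_3; p_3 < p_8; p_8 < p_5; p_5 < p_7; p_7 < p_2.

p_1 < p_4 < p_6 < p_3 < p_8 < p_5 < p_7 < p_2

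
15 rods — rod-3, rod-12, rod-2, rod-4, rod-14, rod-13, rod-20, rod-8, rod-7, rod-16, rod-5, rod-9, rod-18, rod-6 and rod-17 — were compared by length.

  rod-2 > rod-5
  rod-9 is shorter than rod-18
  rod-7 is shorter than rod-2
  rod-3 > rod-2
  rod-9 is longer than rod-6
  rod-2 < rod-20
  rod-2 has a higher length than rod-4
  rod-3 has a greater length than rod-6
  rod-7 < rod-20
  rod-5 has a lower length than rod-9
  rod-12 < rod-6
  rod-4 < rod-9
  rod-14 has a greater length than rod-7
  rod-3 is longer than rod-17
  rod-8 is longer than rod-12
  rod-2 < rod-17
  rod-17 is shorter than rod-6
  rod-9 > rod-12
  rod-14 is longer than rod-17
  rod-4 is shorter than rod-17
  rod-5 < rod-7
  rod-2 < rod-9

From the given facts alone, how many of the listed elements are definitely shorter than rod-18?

8

The elements the relations force below rod-18 are rod-5, rod-7, rod-4, rod-2, rod-17, rod-12, rod-6, rod-9 — no chain reaches any other.
That is 8.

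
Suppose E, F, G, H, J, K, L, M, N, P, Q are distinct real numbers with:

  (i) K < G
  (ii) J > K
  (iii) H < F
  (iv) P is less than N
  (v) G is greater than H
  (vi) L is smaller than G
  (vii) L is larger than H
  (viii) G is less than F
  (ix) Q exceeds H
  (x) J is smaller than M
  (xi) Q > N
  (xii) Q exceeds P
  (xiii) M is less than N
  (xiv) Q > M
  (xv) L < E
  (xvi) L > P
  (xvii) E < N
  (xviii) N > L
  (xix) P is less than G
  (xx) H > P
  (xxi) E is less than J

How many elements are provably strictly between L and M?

2

Chaining upward from L reaches: E, G, J, F, N, Q.
Chaining downward from M reaches: P, K, H, E, J.
Strictly between L and M are those in both lists: E, J — 2 elements.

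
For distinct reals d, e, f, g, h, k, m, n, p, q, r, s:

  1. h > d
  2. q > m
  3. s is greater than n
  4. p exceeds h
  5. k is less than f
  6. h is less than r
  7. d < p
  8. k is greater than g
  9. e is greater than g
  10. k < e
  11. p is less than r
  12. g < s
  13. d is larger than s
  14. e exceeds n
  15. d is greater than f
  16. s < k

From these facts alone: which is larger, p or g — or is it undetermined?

p

Chaining the given relations: g < s < k < f < d < h < p.
So p is larger.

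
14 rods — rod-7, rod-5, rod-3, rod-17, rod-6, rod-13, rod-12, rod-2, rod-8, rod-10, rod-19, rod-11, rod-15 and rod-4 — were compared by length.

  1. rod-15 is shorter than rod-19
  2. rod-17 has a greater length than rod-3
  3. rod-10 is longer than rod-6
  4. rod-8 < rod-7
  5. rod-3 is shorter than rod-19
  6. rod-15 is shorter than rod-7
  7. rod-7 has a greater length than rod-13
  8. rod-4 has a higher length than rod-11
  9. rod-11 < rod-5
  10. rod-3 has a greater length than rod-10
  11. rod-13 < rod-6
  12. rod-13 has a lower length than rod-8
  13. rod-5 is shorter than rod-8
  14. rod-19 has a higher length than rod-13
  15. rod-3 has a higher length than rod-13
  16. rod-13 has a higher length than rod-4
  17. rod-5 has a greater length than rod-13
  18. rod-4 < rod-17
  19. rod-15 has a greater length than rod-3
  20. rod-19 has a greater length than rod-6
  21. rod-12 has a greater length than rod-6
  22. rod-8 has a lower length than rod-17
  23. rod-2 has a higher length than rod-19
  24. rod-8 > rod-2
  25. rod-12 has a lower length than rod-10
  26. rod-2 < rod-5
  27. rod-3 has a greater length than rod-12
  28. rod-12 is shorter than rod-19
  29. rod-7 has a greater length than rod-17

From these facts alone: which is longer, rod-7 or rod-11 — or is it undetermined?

rod-7

Following the relations from rod-11: rod-11 < rod-4 < rod-13 < rod-6 < rod-12 < rod-10 < rod-3 < rod-15 < rod-19 < rod-2 < rod-5 < rod-8 < rod-17 < rod-7.
So rod-7 is longer.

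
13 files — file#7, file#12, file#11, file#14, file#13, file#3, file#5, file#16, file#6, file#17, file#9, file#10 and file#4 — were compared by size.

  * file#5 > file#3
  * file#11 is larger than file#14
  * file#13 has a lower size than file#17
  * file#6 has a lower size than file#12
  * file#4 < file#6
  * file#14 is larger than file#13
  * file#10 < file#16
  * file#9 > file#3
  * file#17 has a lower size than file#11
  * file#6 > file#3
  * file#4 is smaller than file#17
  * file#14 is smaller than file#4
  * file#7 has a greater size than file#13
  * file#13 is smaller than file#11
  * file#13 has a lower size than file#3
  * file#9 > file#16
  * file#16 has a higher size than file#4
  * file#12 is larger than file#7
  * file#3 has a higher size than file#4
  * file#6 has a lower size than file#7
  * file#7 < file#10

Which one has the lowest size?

Chaining upward from file#13: directly above it, file#14, file#3, file#7, file#17, file#11; then file#4, file#6, file#12, file#10, file#9, file#5; then file#16.
That covers every other element, and nothing is given below file#13, so file#13 is the lowest size.

file#13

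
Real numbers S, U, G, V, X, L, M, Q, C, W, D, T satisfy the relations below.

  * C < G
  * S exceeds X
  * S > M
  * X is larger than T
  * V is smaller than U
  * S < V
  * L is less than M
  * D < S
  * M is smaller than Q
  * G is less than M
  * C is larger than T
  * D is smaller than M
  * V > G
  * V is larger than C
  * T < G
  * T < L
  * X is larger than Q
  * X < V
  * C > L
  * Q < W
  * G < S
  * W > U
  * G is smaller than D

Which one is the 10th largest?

The consecutive relations fix a unique order: T < L < C < G < D < M < Q < X < S < V < U < W.
The 10th largest is C.

C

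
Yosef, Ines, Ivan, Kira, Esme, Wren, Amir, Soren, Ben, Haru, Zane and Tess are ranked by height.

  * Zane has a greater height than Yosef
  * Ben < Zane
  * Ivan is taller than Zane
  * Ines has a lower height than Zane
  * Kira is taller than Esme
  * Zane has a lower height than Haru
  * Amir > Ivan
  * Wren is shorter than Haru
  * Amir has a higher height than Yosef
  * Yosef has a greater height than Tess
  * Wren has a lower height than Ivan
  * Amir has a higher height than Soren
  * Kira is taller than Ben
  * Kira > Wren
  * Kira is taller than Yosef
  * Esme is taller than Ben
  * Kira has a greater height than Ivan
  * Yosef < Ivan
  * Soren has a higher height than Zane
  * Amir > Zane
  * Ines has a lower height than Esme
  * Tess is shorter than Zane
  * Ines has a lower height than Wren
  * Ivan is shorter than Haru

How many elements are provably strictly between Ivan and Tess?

2

The relations place Tess below Ivan. An element lies strictly between them when it is forced above Tess and also forced below Ivan.
Above Tess: {Yosef, Zane, Soren, Haru, Amir, Kira}. Below Ivan: {Ben, Yosef, Ines, Zane, Wren}.
Intersection: {Yosef, Zane} — 2.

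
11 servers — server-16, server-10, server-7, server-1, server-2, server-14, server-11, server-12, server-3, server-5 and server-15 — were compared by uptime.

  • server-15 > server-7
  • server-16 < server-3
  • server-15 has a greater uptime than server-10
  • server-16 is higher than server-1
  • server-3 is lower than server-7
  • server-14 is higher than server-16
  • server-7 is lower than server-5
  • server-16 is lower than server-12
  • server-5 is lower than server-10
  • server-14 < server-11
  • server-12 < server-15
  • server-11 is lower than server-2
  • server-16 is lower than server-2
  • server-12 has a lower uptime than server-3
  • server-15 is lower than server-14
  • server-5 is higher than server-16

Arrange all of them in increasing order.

server-1 < server-16 < server-12 < server-3 < server-7 < server-5 < server-10 < server-15 < server-14 < server-11 < server-2

Each adjacent pair is fixed by a given relation: server-1 < server-16; server-16 < server-12; server-12 < server-3; server-3 < server-7; server-7 < server-5; server-5 < server-10; server-10 < server-15; server-15 < server-14; server-14 < server-11; server-11 < server-2. Chaining them end to end gives the full order.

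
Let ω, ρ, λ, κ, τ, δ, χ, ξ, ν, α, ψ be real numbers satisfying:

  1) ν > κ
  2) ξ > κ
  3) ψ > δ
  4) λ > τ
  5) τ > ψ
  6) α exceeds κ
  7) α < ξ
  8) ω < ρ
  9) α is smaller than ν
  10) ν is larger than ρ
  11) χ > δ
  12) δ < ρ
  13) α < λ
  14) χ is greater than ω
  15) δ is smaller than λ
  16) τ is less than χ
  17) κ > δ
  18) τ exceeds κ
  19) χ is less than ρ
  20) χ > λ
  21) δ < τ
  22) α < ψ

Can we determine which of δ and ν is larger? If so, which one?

ν

The relevant relations are δ < κ; κ < α; α < ψ; ψ < τ; τ < χ; χ < ρ; ρ < ν.
Chaining these gives δ < κ < α < ψ < τ < χ < ρ < ν.
So ν is larger.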